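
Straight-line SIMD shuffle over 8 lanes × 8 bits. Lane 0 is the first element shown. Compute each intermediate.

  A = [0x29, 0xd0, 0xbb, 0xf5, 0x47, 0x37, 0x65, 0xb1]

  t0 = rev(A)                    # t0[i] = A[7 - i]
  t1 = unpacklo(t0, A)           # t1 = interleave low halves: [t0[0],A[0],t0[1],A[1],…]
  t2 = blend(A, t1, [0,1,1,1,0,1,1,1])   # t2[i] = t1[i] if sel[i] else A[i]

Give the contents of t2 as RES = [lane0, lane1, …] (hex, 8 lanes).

t0 = [0xb1, 0x65, 0x37, 0x47, 0xf5, 0xbb, 0xd0, 0x29]
t1 = [0xb1, 0x29, 0x65, 0xd0, 0x37, 0xbb, 0x47, 0xf5]
t2 = [0x29, 0x29, 0x65, 0xd0, 0x47, 0xbb, 0x47, 0xf5]

RES = [ 0x29  0x29  0x65  0xd0  0x47  0xbb  0x47  0xf5 ]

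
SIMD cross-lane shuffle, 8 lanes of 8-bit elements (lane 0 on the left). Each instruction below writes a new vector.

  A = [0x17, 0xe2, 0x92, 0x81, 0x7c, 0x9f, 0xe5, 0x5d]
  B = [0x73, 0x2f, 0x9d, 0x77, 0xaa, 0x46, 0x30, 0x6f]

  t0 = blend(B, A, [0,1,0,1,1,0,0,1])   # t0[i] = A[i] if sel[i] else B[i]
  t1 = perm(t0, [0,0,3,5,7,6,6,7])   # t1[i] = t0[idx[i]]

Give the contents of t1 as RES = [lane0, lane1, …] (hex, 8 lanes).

RES = [ 0x73  0x73  0x81  0x46  0x5d  0x30  0x30  0x5d ]

  t0: 73 e2 9d 81 7c 46 30 5d
  t1: 73 73 81 46 5d 30 30 5d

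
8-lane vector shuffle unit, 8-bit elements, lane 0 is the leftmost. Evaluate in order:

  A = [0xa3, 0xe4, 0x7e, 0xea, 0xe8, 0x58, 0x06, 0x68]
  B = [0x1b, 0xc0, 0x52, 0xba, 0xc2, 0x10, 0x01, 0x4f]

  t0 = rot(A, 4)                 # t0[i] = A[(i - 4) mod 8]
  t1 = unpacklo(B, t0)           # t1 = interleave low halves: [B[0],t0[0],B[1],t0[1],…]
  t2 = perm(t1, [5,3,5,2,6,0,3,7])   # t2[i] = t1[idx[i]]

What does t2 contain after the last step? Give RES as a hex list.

  t0: e8 58 06 68 a3 e4 7e ea
  t1: 1b e8 c0 58 52 06 ba 68
  t2: 06 58 06 c0 ba 1b 58 68

RES = [0x06, 0x58, 0x06, 0xc0, 0xba, 0x1b, 0x58, 0x68]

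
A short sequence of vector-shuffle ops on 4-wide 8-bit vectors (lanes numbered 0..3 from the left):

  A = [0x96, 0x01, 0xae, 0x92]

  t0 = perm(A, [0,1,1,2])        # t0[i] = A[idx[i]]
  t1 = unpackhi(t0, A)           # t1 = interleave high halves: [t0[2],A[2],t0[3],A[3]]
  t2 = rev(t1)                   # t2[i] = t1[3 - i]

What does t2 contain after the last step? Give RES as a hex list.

→ t0 |96|01|01|ae|
→ t1 |01|ae|ae|92|
→ t2 |92|ae|ae|01|

RES = [0x92, 0xae, 0xae, 0x01]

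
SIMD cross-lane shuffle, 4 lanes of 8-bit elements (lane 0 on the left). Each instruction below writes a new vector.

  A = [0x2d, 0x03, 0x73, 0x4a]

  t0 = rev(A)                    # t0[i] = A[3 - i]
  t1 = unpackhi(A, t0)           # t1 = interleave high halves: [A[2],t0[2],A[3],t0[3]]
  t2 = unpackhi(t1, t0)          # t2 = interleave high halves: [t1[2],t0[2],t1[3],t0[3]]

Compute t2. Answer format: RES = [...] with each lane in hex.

RES = [ 0x4a  0x03  0x2d  0x2d ]

  t0: 4a 73 03 2d
  t1: 73 03 4a 2d
  t2: 4a 03 2d 2d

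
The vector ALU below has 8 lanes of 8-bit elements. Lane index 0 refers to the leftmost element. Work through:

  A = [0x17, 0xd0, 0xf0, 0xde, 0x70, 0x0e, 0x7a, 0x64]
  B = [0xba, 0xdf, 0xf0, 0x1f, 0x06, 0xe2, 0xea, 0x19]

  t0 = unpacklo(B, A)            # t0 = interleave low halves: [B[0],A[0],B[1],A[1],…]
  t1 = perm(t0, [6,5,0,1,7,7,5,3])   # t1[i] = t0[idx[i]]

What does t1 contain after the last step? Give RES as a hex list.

  t0: ba 17 df d0 f0 f0 1f de
  t1: 1f f0 ba 17 de de f0 d0

RES = [ 0x1f  0xf0  0xba  0x17  0xde  0xde  0xf0  0xd0 ]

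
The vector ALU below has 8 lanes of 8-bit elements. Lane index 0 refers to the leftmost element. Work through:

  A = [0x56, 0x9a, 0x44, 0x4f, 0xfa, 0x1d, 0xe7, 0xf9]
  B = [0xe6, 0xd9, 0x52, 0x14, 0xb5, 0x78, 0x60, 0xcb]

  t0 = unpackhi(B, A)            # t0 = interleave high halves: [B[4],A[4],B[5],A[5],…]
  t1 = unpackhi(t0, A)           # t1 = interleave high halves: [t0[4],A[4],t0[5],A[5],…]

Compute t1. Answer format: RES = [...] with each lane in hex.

t0 = [0xb5, 0xfa, 0x78, 0x1d, 0x60, 0xe7, 0xcb, 0xf9]
t1 = [0x60, 0xfa, 0xe7, 0x1d, 0xcb, 0xe7, 0xf9, 0xf9]

RES = [ 0x60  0xfa  0xe7  0x1d  0xcb  0xe7  0xf9  0xf9 ]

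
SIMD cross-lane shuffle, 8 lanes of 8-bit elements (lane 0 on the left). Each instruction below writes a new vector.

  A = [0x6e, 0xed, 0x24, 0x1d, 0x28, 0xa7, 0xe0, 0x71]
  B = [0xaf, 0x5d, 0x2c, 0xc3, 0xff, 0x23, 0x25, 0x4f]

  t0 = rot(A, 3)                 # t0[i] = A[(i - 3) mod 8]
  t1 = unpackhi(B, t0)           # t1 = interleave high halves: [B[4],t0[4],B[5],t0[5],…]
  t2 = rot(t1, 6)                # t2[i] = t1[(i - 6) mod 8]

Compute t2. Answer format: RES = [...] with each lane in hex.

t0 = [0xa7, 0xe0, 0x71, 0x6e, 0xed, 0x24, 0x1d, 0x28]
t1 = [0xff, 0xed, 0x23, 0x24, 0x25, 0x1d, 0x4f, 0x28]
t2 = [0x23, 0x24, 0x25, 0x1d, 0x4f, 0x28, 0xff, 0xed]

RES = [ 0x23  0x24  0x25  0x1d  0x4f  0x28  0xff  0xed ]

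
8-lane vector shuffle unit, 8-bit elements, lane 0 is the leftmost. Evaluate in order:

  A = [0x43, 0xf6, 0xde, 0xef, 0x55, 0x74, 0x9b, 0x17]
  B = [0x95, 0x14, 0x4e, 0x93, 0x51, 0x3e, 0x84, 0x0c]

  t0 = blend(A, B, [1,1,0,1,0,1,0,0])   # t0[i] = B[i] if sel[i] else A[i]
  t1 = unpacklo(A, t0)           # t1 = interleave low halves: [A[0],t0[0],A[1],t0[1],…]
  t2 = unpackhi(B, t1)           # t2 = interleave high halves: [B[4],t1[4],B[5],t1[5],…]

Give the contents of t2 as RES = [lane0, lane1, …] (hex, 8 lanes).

  t0: 95 14 de 93 55 3e 9b 17
  t1: 43 95 f6 14 de de ef 93
  t2: 51 de 3e de 84 ef 0c 93

RES = [0x51, 0xde, 0x3e, 0xde, 0x84, 0xef, 0x0c, 0x93]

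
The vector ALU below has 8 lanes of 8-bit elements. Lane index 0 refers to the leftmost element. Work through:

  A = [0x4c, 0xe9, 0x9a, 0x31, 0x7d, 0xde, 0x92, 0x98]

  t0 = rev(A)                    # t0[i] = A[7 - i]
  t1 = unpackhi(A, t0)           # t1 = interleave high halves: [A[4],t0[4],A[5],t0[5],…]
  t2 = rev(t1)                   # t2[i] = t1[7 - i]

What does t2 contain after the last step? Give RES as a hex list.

RES = [0x4c, 0x98, 0xe9, 0x92, 0x9a, 0xde, 0x31, 0x7d]

  t0: 98 92 de 7d 31 9a e9 4c
  t1: 7d 31 de 9a 92 e9 98 4c
  t2: 4c 98 e9 92 9a de 31 7d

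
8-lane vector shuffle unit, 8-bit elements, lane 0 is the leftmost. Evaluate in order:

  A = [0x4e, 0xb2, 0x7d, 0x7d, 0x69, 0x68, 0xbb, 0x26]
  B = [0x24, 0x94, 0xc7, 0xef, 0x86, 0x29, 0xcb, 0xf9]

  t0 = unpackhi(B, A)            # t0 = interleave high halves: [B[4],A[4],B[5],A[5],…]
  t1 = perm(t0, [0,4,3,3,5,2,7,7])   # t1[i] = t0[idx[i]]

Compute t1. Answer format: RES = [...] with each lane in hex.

RES = [0x86, 0xcb, 0x68, 0x68, 0xbb, 0x29, 0x26, 0x26]

  t0: 86 69 29 68 cb bb f9 26
  t1: 86 cb 68 68 bb 29 26 26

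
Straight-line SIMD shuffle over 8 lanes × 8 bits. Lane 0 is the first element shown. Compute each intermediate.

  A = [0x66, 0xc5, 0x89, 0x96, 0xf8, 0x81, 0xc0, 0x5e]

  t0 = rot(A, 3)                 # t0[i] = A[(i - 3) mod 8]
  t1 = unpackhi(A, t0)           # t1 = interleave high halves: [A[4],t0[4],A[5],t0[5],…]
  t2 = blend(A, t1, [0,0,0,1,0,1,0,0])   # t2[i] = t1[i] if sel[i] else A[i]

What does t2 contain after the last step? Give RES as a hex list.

RES = [ 0x66  0xc5  0x89  0x89  0xf8  0x96  0xc0  0x5e ]

  t0: 81 c0 5e 66 c5 89 96 f8
  t1: f8 c5 81 89 c0 96 5e f8
  t2: 66 c5 89 89 f8 96 c0 5e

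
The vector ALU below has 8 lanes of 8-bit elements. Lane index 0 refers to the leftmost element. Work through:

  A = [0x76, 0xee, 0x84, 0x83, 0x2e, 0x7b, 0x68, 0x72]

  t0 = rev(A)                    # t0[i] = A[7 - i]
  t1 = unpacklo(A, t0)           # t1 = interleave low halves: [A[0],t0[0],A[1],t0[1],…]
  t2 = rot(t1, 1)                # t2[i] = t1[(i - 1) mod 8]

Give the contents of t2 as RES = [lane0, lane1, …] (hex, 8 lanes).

RES = [0x2e, 0x76, 0x72, 0xee, 0x68, 0x84, 0x7b, 0x83]

t0 = [0x72, 0x68, 0x7b, 0x2e, 0x83, 0x84, 0xee, 0x76]
t1 = [0x76, 0x72, 0xee, 0x68, 0x84, 0x7b, 0x83, 0x2e]
t2 = [0x2e, 0x76, 0x72, 0xee, 0x68, 0x84, 0x7b, 0x83]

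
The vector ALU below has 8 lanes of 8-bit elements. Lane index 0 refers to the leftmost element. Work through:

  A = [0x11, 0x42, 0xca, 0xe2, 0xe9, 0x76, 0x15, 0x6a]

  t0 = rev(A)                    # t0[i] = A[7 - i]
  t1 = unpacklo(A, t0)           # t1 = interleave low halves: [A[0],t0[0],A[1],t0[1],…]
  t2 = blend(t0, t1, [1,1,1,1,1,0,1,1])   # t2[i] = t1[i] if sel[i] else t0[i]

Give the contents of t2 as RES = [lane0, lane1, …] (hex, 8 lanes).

t0 = [0x6a, 0x15, 0x76, 0xe9, 0xe2, 0xca, 0x42, 0x11]
t1 = [0x11, 0x6a, 0x42, 0x15, 0xca, 0x76, 0xe2, 0xe9]
t2 = [0x11, 0x6a, 0x42, 0x15, 0xca, 0xca, 0xe2, 0xe9]

RES = [ 0x11  0x6a  0x42  0x15  0xca  0xca  0xe2  0xe9 ]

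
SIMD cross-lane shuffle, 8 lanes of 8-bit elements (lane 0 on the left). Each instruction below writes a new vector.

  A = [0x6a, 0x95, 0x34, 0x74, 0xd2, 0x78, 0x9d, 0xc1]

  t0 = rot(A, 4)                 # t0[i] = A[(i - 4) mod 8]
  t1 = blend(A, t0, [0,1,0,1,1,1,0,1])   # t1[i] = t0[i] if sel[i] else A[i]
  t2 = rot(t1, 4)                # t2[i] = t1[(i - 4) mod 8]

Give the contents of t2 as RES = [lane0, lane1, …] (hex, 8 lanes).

RES = [0x6a, 0x95, 0x9d, 0x74, 0x6a, 0x78, 0x34, 0xc1]

t0 = [0xd2, 0x78, 0x9d, 0xc1, 0x6a, 0x95, 0x34, 0x74]
t1 = [0x6a, 0x78, 0x34, 0xc1, 0x6a, 0x95, 0x9d, 0x74]
t2 = [0x6a, 0x95, 0x9d, 0x74, 0x6a, 0x78, 0x34, 0xc1]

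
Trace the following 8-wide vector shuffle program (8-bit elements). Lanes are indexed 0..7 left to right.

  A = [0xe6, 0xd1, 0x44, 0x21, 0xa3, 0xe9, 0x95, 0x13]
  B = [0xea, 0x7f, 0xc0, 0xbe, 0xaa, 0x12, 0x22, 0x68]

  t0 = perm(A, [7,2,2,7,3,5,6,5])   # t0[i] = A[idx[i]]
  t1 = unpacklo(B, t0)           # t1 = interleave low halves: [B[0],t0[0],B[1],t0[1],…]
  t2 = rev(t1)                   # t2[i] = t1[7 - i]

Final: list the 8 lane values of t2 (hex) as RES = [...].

→ t0 |13|44|44|13|21|e9|95|e9|
→ t1 |ea|13|7f|44|c0|44|be|13|
→ t2 |13|be|44|c0|44|7f|13|ea|

RES = [0x13, 0xbe, 0x44, 0xc0, 0x44, 0x7f, 0x13, 0xea]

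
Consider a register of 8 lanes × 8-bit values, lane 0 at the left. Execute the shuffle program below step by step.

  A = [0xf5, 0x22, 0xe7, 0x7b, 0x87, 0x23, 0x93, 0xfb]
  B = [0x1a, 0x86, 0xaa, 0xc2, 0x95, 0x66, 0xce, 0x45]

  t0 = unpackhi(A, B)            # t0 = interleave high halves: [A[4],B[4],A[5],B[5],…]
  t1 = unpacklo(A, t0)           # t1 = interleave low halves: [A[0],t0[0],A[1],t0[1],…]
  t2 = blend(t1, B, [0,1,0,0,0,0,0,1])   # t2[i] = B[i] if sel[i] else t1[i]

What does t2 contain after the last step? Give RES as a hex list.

t0 = [0x87, 0x95, 0x23, 0x66, 0x93, 0xce, 0xfb, 0x45]
t1 = [0xf5, 0x87, 0x22, 0x95, 0xe7, 0x23, 0x7b, 0x66]
t2 = [0xf5, 0x86, 0x22, 0x95, 0xe7, 0x23, 0x7b, 0x45]

RES = [0xf5, 0x86, 0x22, 0x95, 0xe7, 0x23, 0x7b, 0x45]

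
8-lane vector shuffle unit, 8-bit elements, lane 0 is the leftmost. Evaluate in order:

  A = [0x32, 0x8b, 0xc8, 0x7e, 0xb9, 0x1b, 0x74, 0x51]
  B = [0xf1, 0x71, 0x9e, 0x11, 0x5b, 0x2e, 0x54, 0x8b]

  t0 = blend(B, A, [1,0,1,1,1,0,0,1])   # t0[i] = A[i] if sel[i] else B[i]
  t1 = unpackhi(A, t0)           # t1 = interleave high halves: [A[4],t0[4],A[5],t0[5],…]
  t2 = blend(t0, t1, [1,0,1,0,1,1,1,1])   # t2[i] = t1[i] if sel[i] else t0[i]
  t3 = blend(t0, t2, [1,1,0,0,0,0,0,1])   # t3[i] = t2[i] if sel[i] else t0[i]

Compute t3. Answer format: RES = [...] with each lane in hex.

  t0: 32 71 c8 7e b9 2e 54 51
  t1: b9 b9 1b 2e 74 54 51 51
  t2: b9 71 1b 7e 74 54 51 51
  t3: b9 71 c8 7e b9 2e 54 51

RES = [0xb9, 0x71, 0xc8, 0x7e, 0xb9, 0x2e, 0x54, 0x51]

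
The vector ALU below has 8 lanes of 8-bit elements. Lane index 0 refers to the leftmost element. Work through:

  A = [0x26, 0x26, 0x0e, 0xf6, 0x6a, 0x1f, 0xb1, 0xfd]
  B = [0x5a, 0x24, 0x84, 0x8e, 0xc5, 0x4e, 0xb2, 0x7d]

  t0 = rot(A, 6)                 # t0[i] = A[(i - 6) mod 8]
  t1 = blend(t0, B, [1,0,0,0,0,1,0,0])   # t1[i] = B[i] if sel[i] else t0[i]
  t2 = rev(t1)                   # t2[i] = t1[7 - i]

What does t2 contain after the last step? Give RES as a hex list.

  t0: 0e f6 6a 1f b1 fd 26 26
  t1: 5a f6 6a 1f b1 4e 26 26
  t2: 26 26 4e b1 1f 6a f6 5a

RES = [ 0x26  0x26  0x4e  0xb1  0x1f  0x6a  0xf6  0x5a ]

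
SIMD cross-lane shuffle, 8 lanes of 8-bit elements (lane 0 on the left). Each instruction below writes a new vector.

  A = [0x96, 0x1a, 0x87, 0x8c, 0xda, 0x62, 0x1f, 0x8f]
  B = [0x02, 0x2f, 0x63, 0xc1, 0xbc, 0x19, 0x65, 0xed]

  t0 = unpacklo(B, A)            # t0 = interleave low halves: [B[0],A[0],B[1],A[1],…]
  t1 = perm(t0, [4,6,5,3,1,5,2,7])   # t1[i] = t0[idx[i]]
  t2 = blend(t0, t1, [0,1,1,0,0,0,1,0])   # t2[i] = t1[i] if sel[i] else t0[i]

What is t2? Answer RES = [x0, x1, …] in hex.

RES = [ 0x02  0xc1  0x87  0x1a  0x63  0x87  0x2f  0x8c ]

  t0: 02 96 2f 1a 63 87 c1 8c
  t1: 63 c1 87 1a 96 87 2f 8c
  t2: 02 c1 87 1a 63 87 2f 8c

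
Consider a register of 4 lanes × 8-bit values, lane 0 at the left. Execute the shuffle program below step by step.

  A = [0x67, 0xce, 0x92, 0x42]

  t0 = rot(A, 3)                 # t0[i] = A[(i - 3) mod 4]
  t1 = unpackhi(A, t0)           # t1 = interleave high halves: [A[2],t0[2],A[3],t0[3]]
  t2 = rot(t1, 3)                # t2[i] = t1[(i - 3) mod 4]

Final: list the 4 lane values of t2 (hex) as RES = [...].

t0 = [0xce, 0x92, 0x42, 0x67]
t1 = [0x92, 0x42, 0x42, 0x67]
t2 = [0x42, 0x42, 0x67, 0x92]

RES = [0x42, 0x42, 0x67, 0x92]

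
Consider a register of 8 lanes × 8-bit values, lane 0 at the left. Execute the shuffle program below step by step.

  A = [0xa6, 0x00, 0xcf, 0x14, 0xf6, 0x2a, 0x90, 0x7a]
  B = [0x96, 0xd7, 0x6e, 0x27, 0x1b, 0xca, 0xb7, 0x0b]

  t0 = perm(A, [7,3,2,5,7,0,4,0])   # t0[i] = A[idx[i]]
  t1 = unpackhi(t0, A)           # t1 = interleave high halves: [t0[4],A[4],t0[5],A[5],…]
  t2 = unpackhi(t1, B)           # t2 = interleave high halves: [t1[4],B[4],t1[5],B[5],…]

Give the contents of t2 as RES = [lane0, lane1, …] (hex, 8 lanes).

t0 = [0x7a, 0x14, 0xcf, 0x2a, 0x7a, 0xa6, 0xf6, 0xa6]
t1 = [0x7a, 0xf6, 0xa6, 0x2a, 0xf6, 0x90, 0xa6, 0x7a]
t2 = [0xf6, 0x1b, 0x90, 0xca, 0xa6, 0xb7, 0x7a, 0x0b]

RES = [ 0xf6  0x1b  0x90  0xca  0xa6  0xb7  0x7a  0x0b ]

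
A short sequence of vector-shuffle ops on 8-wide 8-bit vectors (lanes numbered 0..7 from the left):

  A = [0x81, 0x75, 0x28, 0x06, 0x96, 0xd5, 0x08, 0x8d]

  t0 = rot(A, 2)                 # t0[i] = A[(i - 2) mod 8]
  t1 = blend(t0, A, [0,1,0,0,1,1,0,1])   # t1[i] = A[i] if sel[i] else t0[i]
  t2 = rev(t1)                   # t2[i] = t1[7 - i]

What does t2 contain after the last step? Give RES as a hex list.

  t0: 08 8d 81 75 28 06 96 d5
  t1: 08 75 81 75 96 d5 96 8d
  t2: 8d 96 d5 96 75 81 75 08

RES = [0x8d, 0x96, 0xd5, 0x96, 0x75, 0x81, 0x75, 0x08]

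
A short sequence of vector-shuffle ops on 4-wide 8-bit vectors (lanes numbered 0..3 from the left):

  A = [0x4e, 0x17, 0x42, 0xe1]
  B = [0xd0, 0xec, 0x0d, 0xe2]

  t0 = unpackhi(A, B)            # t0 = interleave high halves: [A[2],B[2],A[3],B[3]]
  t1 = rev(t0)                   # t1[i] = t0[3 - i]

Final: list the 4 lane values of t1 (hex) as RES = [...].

RES = [0xe2, 0xe1, 0x0d, 0x42]

→ t0 |42|0d|e1|e2|
→ t1 |e2|e1|0d|42|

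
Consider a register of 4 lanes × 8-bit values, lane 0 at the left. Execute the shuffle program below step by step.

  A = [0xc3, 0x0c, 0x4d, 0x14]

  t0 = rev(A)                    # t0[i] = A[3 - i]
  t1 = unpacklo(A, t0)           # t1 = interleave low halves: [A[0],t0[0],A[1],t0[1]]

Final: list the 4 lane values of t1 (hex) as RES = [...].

RES = [ 0xc3  0x14  0x0c  0x4d ]

t0 = [0x14, 0x4d, 0x0c, 0xc3]
t1 = [0xc3, 0x14, 0x0c, 0x4d]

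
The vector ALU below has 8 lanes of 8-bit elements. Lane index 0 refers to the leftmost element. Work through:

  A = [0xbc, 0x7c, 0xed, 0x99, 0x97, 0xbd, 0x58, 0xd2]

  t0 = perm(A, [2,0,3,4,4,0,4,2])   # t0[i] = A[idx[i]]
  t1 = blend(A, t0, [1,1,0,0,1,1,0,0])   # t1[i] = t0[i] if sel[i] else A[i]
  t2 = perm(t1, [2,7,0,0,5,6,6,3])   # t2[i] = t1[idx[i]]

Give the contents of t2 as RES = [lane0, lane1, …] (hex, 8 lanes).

RES = [ 0xed  0xd2  0xed  0xed  0xbc  0x58  0x58  0x99 ]

t0 = [0xed, 0xbc, 0x99, 0x97, 0x97, 0xbc, 0x97, 0xed]
t1 = [0xed, 0xbc, 0xed, 0x99, 0x97, 0xbc, 0x58, 0xd2]
t2 = [0xed, 0xd2, 0xed, 0xed, 0xbc, 0x58, 0x58, 0x99]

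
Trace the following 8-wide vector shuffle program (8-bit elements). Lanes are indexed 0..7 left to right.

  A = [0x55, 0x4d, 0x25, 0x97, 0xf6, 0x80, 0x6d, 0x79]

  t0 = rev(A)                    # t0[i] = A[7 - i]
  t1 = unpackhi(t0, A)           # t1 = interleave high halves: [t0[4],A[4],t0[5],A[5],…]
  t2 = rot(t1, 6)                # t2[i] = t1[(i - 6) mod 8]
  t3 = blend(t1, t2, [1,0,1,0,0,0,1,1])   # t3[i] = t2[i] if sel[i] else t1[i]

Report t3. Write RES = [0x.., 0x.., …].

RES = [ 0x25  0xf6  0x4d  0x80  0x4d  0x6d  0x97  0xf6 ]

  t0: 79 6d 80 f6 97 25 4d 55
  t1: 97 f6 25 80 4d 6d 55 79
  t2: 25 80 4d 6d 55 79 97 f6
  t3: 25 f6 4d 80 4d 6d 97 f6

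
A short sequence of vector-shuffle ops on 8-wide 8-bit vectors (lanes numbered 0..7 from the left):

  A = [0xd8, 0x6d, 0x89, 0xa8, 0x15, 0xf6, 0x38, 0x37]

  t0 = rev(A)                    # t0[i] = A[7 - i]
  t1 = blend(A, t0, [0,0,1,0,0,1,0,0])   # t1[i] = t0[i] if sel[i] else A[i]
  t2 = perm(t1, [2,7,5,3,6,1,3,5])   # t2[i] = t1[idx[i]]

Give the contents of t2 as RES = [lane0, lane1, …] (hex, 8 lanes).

t0 = [0x37, 0x38, 0xf6, 0x15, 0xa8, 0x89, 0x6d, 0xd8]
t1 = [0xd8, 0x6d, 0xf6, 0xa8, 0x15, 0x89, 0x38, 0x37]
t2 = [0xf6, 0x37, 0x89, 0xa8, 0x38, 0x6d, 0xa8, 0x89]

RES = [ 0xf6  0x37  0x89  0xa8  0x38  0x6d  0xa8  0x89 ]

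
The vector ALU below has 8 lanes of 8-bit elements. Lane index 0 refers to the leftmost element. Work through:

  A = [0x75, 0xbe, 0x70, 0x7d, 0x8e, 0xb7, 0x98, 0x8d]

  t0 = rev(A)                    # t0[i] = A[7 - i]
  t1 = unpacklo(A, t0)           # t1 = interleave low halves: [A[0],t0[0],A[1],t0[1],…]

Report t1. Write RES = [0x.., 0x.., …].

t0 = [0x8d, 0x98, 0xb7, 0x8e, 0x7d, 0x70, 0xbe, 0x75]
t1 = [0x75, 0x8d, 0xbe, 0x98, 0x70, 0xb7, 0x7d, 0x8e]

RES = [0x75, 0x8d, 0xbe, 0x98, 0x70, 0xb7, 0x7d, 0x8e]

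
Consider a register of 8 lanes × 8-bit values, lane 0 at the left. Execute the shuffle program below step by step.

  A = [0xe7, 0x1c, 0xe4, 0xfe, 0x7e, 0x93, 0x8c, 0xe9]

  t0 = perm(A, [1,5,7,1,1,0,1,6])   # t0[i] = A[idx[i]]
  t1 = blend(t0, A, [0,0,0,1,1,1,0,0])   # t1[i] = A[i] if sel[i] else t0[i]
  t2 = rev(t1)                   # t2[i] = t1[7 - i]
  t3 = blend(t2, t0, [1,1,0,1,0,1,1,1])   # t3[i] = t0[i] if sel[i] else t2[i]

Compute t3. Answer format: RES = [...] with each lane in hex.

RES = [ 0x1c  0x93  0x93  0x1c  0xfe  0xe7  0x1c  0x8c ]

t0 = [0x1c, 0x93, 0xe9, 0x1c, 0x1c, 0xe7, 0x1c, 0x8c]
t1 = [0x1c, 0x93, 0xe9, 0xfe, 0x7e, 0x93, 0x1c, 0x8c]
t2 = [0x8c, 0x1c, 0x93, 0x7e, 0xfe, 0xe9, 0x93, 0x1c]
t3 = [0x1c, 0x93, 0x93, 0x1c, 0xfe, 0xe7, 0x1c, 0x8c]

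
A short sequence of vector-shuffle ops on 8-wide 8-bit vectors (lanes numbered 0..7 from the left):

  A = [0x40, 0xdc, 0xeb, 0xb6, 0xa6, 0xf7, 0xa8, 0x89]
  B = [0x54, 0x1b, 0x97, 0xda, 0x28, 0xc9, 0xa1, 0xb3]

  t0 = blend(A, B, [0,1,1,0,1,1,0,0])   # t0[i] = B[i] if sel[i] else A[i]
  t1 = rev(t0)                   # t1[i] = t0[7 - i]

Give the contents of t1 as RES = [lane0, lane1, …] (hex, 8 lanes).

t0 = [0x40, 0x1b, 0x97, 0xb6, 0x28, 0xc9, 0xa8, 0x89]
t1 = [0x89, 0xa8, 0xc9, 0x28, 0xb6, 0x97, 0x1b, 0x40]

RES = [ 0x89  0xa8  0xc9  0x28  0xb6  0x97  0x1b  0x40 ]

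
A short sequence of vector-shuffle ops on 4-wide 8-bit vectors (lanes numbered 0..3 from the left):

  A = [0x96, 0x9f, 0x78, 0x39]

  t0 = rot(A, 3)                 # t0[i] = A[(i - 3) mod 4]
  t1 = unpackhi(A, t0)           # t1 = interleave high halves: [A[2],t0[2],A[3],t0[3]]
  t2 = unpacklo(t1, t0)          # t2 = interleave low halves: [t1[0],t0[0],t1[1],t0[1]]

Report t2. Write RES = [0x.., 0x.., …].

  t0: 9f 78 39 96
  t1: 78 39 39 96
  t2: 78 9f 39 78

RES = [ 0x78  0x9f  0x39  0x78 ]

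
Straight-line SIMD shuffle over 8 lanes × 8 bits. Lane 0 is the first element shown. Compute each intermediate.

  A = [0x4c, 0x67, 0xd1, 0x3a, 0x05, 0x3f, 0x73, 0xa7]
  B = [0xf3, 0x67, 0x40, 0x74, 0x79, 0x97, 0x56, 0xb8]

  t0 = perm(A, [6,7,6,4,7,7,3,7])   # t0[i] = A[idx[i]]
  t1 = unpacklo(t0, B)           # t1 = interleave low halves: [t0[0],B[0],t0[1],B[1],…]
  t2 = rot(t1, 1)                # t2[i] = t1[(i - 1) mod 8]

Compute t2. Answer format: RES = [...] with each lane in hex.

RES = [ 0x74  0x73  0xf3  0xa7  0x67  0x73  0x40  0x05 ]

→ t0 |73|a7|73|05|a7|a7|3a|a7|
→ t1 |73|f3|a7|67|73|40|05|74|
→ t2 |74|73|f3|a7|67|73|40|05|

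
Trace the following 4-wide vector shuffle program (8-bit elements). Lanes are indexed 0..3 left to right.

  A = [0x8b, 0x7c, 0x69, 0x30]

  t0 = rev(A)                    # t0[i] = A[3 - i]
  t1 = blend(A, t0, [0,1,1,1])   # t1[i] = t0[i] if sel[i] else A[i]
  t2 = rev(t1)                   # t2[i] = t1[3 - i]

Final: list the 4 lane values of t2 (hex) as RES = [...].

RES = [ 0x8b  0x7c  0x69  0x8b ]

→ t0 |30|69|7c|8b|
→ t1 |8b|69|7c|8b|
→ t2 |8b|7c|69|8b|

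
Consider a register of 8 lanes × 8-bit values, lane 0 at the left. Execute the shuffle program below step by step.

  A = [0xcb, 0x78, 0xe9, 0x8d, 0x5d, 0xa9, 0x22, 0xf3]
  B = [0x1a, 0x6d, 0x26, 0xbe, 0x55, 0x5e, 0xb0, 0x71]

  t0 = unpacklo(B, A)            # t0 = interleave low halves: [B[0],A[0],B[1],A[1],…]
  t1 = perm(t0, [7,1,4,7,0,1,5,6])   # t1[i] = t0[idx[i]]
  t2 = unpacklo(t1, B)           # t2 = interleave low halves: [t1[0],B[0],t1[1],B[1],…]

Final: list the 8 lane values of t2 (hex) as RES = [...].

→ t0 |1a|cb|6d|78|26|e9|be|8d|
→ t1 |8d|cb|26|8d|1a|cb|e9|be|
→ t2 |8d|1a|cb|6d|26|26|8d|be|

RES = [0x8d, 0x1a, 0xcb, 0x6d, 0x26, 0x26, 0x8d, 0xbe]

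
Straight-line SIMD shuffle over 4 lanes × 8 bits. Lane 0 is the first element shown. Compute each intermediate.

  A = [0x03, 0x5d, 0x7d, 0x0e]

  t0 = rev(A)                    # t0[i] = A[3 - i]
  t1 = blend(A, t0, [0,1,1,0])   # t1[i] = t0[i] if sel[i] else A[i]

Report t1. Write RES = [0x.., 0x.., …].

  t0: 0e 7d 5d 03
  t1: 03 7d 5d 0e

RES = [0x03, 0x7d, 0x5d, 0x0e]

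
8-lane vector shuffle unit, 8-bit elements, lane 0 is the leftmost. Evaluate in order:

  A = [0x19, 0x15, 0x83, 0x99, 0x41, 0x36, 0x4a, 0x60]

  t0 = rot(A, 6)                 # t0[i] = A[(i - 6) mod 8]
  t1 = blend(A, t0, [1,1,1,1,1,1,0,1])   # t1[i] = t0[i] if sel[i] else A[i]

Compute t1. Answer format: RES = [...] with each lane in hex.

  t0: 83 99 41 36 4a 60 19 15
  t1: 83 99 41 36 4a 60 4a 15

RES = [0x83, 0x99, 0x41, 0x36, 0x4a, 0x60, 0x4a, 0x15]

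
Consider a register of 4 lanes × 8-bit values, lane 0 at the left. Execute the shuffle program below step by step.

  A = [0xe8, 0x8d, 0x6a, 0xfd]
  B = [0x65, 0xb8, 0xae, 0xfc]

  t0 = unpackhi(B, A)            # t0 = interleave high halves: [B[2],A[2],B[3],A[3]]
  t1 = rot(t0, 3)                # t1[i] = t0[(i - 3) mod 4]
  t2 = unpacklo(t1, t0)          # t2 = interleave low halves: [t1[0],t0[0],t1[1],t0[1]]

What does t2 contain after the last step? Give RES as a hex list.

RES = [ 0x6a  0xae  0xfc  0x6a ]

t0 = [0xae, 0x6a, 0xfc, 0xfd]
t1 = [0x6a, 0xfc, 0xfd, 0xae]
t2 = [0x6a, 0xae, 0xfc, 0x6a]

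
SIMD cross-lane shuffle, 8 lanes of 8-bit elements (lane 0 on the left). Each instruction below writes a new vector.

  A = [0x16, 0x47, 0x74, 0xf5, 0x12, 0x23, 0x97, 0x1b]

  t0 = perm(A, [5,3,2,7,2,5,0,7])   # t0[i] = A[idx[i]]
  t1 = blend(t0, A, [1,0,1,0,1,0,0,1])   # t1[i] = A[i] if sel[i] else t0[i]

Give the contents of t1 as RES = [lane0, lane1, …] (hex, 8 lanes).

RES = [0x16, 0xf5, 0x74, 0x1b, 0x12, 0x23, 0x16, 0x1b]

  t0: 23 f5 74 1b 74 23 16 1b
  t1: 16 f5 74 1b 12 23 16 1b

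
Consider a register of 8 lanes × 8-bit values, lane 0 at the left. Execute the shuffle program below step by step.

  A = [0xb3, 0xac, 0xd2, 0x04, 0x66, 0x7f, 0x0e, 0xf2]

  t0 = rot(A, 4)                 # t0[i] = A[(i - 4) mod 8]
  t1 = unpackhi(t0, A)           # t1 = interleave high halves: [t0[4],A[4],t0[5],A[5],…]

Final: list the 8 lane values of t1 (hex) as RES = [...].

RES = [0xb3, 0x66, 0xac, 0x7f, 0xd2, 0x0e, 0x04, 0xf2]

  t0: 66 7f 0e f2 b3 ac d2 04
  t1: b3 66 ac 7f d2 0e 04 f2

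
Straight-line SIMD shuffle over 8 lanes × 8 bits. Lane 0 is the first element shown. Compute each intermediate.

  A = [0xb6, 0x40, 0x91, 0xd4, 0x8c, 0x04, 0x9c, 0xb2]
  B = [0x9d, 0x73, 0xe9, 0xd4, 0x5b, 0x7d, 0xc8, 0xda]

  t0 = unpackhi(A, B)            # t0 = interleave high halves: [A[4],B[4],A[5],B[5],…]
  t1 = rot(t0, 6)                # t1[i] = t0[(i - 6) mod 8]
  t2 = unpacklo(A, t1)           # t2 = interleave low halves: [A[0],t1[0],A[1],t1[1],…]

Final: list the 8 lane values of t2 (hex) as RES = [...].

RES = [ 0xb6  0x04  0x40  0x7d  0x91  0x9c  0xd4  0xc8 ]

t0 = [0x8c, 0x5b, 0x04, 0x7d, 0x9c, 0xc8, 0xb2, 0xda]
t1 = [0x04, 0x7d, 0x9c, 0xc8, 0xb2, 0xda, 0x8c, 0x5b]
t2 = [0xb6, 0x04, 0x40, 0x7d, 0x91, 0x9c, 0xd4, 0xc8]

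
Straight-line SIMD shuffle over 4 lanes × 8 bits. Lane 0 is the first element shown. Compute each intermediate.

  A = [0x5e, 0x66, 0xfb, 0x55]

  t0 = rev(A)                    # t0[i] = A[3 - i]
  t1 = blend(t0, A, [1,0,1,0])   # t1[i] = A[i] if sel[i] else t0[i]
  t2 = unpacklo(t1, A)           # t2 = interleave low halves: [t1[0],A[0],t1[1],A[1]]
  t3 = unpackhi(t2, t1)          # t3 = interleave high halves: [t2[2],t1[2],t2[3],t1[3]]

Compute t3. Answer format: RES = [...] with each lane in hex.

RES = [0xfb, 0xfb, 0x66, 0x5e]

  t0: 55 fb 66 5e
  t1: 5e fb fb 5e
  t2: 5e 5e fb 66
  t3: fb fb 66 5e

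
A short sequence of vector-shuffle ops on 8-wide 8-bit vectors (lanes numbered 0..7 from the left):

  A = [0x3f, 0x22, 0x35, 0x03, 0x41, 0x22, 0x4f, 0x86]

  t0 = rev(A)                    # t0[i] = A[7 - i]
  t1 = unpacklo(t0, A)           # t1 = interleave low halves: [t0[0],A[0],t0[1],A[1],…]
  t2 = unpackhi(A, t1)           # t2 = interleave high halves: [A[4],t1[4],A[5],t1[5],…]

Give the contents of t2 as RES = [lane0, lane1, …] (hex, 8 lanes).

RES = [ 0x41  0x22  0x22  0x35  0x4f  0x41  0x86  0x03 ]

→ t0 |86|4f|22|41|03|35|22|3f|
→ t1 |86|3f|4f|22|22|35|41|03|
→ t2 |41|22|22|35|4f|41|86|03|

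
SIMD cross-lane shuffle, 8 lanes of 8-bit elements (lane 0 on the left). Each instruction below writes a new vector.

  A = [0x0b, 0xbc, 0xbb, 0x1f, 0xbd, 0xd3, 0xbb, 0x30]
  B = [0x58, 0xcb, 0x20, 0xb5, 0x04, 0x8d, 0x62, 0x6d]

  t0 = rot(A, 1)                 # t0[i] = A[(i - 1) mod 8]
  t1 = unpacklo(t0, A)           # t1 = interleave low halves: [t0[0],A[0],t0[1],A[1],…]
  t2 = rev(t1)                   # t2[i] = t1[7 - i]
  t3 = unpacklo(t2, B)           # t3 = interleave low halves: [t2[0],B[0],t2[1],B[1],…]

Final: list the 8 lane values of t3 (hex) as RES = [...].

RES = [ 0x1f  0x58  0xbb  0xcb  0xbb  0x20  0xbc  0xb5 ]

t0 = [0x30, 0x0b, 0xbc, 0xbb, 0x1f, 0xbd, 0xd3, 0xbb]
t1 = [0x30, 0x0b, 0x0b, 0xbc, 0xbc, 0xbb, 0xbb, 0x1f]
t2 = [0x1f, 0xbb, 0xbb, 0xbc, 0xbc, 0x0b, 0x0b, 0x30]
t3 = [0x1f, 0x58, 0xbb, 0xcb, 0xbb, 0x20, 0xbc, 0xb5]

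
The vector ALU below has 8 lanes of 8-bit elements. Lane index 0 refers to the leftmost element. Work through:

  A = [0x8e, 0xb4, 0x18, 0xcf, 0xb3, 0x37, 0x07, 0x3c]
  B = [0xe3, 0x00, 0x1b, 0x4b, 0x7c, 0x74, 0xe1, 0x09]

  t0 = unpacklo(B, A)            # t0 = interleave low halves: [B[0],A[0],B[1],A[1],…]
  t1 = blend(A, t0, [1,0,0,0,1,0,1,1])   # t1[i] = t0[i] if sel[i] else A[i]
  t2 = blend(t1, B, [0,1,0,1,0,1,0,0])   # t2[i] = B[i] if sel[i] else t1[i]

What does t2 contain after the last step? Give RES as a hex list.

→ t0 |e3|8e|00|b4|1b|18|4b|cf|
→ t1 |e3|b4|18|cf|1b|37|4b|cf|
→ t2 |e3|00|18|4b|1b|74|4b|cf|

RES = [0xe3, 0x00, 0x18, 0x4b, 0x1b, 0x74, 0x4b, 0xcf]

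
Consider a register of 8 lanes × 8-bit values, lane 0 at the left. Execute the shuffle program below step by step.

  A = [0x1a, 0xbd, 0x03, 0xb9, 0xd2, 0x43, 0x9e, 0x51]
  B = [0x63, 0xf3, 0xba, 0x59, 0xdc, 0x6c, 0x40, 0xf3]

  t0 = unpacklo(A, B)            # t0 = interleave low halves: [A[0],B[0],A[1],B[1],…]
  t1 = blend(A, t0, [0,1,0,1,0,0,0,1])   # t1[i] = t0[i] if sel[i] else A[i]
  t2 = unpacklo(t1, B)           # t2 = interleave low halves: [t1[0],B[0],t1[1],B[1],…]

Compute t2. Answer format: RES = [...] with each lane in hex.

RES = [ 0x1a  0x63  0x63  0xf3  0x03  0xba  0xf3  0x59 ]

t0 = [0x1a, 0x63, 0xbd, 0xf3, 0x03, 0xba, 0xb9, 0x59]
t1 = [0x1a, 0x63, 0x03, 0xf3, 0xd2, 0x43, 0x9e, 0x59]
t2 = [0x1a, 0x63, 0x63, 0xf3, 0x03, 0xba, 0xf3, 0x59]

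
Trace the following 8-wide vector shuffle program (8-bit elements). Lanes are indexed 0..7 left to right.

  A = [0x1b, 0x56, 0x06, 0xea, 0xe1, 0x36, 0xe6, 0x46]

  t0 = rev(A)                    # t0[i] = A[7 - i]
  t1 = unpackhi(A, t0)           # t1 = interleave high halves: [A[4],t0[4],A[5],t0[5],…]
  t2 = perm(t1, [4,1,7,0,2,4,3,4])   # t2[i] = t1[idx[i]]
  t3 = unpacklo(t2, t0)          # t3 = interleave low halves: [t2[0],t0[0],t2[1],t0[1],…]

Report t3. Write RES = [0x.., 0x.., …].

  t0: 46 e6 36 e1 ea 06 56 1b
  t1: e1 ea 36 06 e6 56 46 1b
  t2: e6 ea 1b e1 36 e6 06 e6
  t3: e6 46 ea e6 1b 36 e1 e1

RES = [ 0xe6  0x46  0xea  0xe6  0x1b  0x36  0xe1  0xe1 ]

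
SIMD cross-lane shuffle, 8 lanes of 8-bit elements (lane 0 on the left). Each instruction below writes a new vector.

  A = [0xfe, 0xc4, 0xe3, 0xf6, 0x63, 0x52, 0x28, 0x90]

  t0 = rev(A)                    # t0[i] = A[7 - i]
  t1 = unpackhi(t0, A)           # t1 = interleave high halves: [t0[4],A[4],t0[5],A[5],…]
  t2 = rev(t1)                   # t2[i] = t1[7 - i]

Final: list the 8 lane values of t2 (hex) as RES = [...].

RES = [0x90, 0xfe, 0x28, 0xc4, 0x52, 0xe3, 0x63, 0xf6]

→ t0 |90|28|52|63|f6|e3|c4|fe|
→ t1 |f6|63|e3|52|c4|28|fe|90|
→ t2 |90|fe|28|c4|52|e3|63|f6|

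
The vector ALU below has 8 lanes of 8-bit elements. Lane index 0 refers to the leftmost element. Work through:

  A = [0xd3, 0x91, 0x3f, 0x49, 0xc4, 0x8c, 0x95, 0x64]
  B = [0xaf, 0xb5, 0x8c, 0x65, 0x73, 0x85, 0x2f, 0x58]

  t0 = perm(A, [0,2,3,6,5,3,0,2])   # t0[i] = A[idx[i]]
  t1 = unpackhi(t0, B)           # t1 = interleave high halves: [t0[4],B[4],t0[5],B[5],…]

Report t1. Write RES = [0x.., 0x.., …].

t0 = [0xd3, 0x3f, 0x49, 0x95, 0x8c, 0x49, 0xd3, 0x3f]
t1 = [0x8c, 0x73, 0x49, 0x85, 0xd3, 0x2f, 0x3f, 0x58]

RES = [ 0x8c  0x73  0x49  0x85  0xd3  0x2f  0x3f  0x58 ]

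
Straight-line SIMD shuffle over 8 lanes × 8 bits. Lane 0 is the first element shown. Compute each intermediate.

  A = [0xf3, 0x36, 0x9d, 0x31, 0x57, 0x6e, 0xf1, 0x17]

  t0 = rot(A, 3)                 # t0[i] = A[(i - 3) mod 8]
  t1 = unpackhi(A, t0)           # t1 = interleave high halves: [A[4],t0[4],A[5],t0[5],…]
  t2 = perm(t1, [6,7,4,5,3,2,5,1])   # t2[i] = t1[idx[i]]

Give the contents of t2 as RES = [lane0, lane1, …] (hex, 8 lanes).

RES = [0x17, 0x57, 0xf1, 0x31, 0x9d, 0x6e, 0x31, 0x36]

→ t0 |6e|f1|17|f3|36|9d|31|57|
→ t1 |57|36|6e|9d|f1|31|17|57|
→ t2 |17|57|f1|31|9d|6e|31|36|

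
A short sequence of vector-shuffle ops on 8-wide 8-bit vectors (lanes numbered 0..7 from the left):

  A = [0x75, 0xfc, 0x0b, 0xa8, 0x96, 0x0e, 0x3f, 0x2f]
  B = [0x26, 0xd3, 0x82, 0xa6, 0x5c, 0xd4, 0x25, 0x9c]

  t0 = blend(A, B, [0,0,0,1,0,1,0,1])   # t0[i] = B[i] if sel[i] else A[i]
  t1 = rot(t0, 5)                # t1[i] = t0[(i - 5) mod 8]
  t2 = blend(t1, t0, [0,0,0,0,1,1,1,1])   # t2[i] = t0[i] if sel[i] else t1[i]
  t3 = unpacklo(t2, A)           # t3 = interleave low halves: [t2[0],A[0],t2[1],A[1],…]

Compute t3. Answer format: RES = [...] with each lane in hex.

RES = [ 0xa6  0x75  0x96  0xfc  0xd4  0x0b  0x3f  0xa8 ]

t0 = [0x75, 0xfc, 0x0b, 0xa6, 0x96, 0xd4, 0x3f, 0x9c]
t1 = [0xa6, 0x96, 0xd4, 0x3f, 0x9c, 0x75, 0xfc, 0x0b]
t2 = [0xa6, 0x96, 0xd4, 0x3f, 0x96, 0xd4, 0x3f, 0x9c]
t3 = [0xa6, 0x75, 0x96, 0xfc, 0xd4, 0x0b, 0x3f, 0xa8]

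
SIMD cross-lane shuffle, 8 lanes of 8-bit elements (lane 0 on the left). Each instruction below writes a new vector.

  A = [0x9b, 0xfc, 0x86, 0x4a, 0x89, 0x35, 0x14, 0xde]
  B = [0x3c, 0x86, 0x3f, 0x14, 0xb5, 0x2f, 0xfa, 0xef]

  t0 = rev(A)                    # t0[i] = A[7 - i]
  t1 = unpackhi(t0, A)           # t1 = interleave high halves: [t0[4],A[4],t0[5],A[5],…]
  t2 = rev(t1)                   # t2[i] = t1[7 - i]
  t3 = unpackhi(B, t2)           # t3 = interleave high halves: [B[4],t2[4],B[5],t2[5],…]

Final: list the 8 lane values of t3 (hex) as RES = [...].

→ t0 |de|14|35|89|4a|86|fc|9b|
→ t1 |4a|89|86|35|fc|14|9b|de|
→ t2 |de|9b|14|fc|35|86|89|4a|
→ t3 |b5|35|2f|86|fa|89|ef|4a|

RES = [ 0xb5  0x35  0x2f  0x86  0xfa  0x89  0xef  0x4a ]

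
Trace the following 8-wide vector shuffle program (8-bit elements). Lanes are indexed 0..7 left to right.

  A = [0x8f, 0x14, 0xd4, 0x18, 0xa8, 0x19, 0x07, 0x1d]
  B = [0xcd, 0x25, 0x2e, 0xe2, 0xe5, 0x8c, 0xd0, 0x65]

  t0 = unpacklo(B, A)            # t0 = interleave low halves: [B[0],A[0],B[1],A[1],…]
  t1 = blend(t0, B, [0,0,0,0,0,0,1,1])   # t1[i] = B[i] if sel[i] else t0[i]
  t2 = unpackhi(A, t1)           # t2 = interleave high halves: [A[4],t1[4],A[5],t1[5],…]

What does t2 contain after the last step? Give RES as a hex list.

  t0: cd 8f 25 14 2e d4 e2 18
  t1: cd 8f 25 14 2e d4 d0 65
  t2: a8 2e 19 d4 07 d0 1d 65

RES = [ 0xa8  0x2e  0x19  0xd4  0x07  0xd0  0x1d  0x65 ]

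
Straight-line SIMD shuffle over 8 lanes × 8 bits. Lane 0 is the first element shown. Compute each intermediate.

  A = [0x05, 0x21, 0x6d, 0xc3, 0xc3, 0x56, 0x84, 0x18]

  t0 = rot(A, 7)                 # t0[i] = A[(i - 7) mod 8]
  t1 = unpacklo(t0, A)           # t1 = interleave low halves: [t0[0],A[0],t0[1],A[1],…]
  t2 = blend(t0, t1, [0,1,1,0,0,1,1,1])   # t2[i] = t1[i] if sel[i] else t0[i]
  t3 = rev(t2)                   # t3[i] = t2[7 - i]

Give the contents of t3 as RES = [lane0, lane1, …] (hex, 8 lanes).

t0 = [0x21, 0x6d, 0xc3, 0xc3, 0x56, 0x84, 0x18, 0x05]
t1 = [0x21, 0x05, 0x6d, 0x21, 0xc3, 0x6d, 0xc3, 0xc3]
t2 = [0x21, 0x05, 0x6d, 0xc3, 0x56, 0x6d, 0xc3, 0xc3]
t3 = [0xc3, 0xc3, 0x6d, 0x56, 0xc3, 0x6d, 0x05, 0x21]

RES = [ 0xc3  0xc3  0x6d  0x56  0xc3  0x6d  0x05  0x21 ]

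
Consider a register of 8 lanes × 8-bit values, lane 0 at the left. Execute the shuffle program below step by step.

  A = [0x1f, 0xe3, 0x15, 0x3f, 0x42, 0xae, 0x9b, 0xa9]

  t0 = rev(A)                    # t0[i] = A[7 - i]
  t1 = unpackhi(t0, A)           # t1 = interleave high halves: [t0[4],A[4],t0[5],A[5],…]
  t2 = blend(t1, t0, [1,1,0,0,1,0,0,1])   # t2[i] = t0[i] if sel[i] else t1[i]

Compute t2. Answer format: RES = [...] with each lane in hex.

RES = [ 0xa9  0x9b  0x15  0xae  0x3f  0x9b  0x1f  0x1f ]

  t0: a9 9b ae 42 3f 15 e3 1f
  t1: 3f 42 15 ae e3 9b 1f a9
  t2: a9 9b 15 ae 3f 9b 1f 1f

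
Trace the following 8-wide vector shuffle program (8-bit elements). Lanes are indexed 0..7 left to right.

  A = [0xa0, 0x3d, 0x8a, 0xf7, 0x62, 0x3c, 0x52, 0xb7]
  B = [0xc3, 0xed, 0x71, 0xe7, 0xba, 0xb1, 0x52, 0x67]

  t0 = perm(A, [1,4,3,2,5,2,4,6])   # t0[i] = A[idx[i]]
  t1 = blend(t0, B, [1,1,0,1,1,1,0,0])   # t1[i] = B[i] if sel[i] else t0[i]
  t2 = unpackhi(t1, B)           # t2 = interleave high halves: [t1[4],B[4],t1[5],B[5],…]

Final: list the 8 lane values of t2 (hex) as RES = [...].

RES = [0xba, 0xba, 0xb1, 0xb1, 0x62, 0x52, 0x52, 0x67]

  t0: 3d 62 f7 8a 3c 8a 62 52
  t1: c3 ed f7 e7 ba b1 62 52
  t2: ba ba b1 b1 62 52 52 67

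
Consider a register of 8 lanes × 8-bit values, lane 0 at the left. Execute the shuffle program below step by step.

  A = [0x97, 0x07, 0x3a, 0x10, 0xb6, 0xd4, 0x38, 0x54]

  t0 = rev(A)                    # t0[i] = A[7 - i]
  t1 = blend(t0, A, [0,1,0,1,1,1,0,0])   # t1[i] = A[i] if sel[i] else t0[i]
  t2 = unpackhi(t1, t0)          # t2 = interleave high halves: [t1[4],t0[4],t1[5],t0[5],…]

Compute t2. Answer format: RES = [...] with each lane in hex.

RES = [0xb6, 0x10, 0xd4, 0x3a, 0x07, 0x07, 0x97, 0x97]

→ t0 |54|38|d4|b6|10|3a|07|97|
→ t1 |54|07|d4|10|b6|d4|07|97|
→ t2 |b6|10|d4|3a|07|07|97|97|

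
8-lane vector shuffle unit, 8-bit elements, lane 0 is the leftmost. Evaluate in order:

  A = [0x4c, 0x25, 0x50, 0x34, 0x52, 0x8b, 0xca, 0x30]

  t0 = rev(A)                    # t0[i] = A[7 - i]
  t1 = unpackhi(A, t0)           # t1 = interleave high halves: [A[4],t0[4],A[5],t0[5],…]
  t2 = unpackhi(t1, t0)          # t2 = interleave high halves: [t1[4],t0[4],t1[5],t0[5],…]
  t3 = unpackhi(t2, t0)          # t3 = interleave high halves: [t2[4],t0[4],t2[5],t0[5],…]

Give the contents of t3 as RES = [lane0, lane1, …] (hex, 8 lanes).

t0 = [0x30, 0xca, 0x8b, 0x52, 0x34, 0x50, 0x25, 0x4c]
t1 = [0x52, 0x34, 0x8b, 0x50, 0xca, 0x25, 0x30, 0x4c]
t2 = [0xca, 0x34, 0x25, 0x50, 0x30, 0x25, 0x4c, 0x4c]
t3 = [0x30, 0x34, 0x25, 0x50, 0x4c, 0x25, 0x4c, 0x4c]

RES = [0x30, 0x34, 0x25, 0x50, 0x4c, 0x25, 0x4c, 0x4c]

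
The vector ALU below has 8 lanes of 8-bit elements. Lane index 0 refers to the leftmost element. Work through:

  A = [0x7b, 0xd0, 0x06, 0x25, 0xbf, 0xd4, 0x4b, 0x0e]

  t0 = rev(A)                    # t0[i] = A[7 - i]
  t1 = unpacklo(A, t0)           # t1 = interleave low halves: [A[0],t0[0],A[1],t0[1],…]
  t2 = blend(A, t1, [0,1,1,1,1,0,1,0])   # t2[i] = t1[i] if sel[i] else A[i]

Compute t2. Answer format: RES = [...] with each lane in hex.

t0 = [0x0e, 0x4b, 0xd4, 0xbf, 0x25, 0x06, 0xd0, 0x7b]
t1 = [0x7b, 0x0e, 0xd0, 0x4b, 0x06, 0xd4, 0x25, 0xbf]
t2 = [0x7b, 0x0e, 0xd0, 0x4b, 0x06, 0xd4, 0x25, 0x0e]

RES = [0x7b, 0x0e, 0xd0, 0x4b, 0x06, 0xd4, 0x25, 0x0e]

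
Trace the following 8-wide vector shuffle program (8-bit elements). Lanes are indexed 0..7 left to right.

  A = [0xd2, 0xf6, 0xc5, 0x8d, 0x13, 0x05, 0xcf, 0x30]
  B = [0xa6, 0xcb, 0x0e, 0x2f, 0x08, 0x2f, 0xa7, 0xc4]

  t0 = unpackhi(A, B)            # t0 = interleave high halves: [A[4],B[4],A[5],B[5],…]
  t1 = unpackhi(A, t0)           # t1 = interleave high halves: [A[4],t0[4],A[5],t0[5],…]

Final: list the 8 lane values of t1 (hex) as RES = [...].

  t0: 13 08 05 2f cf a7 30 c4
  t1: 13 cf 05 a7 cf 30 30 c4

RES = [0x13, 0xcf, 0x05, 0xa7, 0xcf, 0x30, 0x30, 0xc4]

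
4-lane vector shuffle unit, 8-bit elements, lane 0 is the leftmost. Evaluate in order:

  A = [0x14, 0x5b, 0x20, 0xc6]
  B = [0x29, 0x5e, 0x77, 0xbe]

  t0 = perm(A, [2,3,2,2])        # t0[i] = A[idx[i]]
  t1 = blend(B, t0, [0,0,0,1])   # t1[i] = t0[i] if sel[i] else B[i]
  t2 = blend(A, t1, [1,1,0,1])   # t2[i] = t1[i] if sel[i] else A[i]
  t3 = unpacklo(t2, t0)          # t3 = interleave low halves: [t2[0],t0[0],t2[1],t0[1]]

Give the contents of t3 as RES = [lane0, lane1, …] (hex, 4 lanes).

  t0: 20 c6 20 20
  t1: 29 5e 77 20
  t2: 29 5e 20 20
  t3: 29 20 5e c6

RES = [0x29, 0x20, 0x5e, 0xc6]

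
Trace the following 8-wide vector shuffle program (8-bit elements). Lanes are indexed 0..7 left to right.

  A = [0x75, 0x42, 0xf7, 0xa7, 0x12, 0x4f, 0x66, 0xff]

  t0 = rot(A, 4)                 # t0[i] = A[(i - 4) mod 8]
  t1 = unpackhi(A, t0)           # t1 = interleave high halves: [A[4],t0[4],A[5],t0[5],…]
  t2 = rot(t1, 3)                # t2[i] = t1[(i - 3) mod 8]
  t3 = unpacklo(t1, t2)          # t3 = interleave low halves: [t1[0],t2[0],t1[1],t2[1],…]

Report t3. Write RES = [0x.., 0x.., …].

RES = [0x12, 0xf7, 0x75, 0xff, 0x4f, 0xa7, 0x42, 0x12]

→ t0 |12|4f|66|ff|75|42|f7|a7|
→ t1 |12|75|4f|42|66|f7|ff|a7|
→ t2 |f7|ff|a7|12|75|4f|42|66|
→ t3 |12|f7|75|ff|4f|a7|42|12|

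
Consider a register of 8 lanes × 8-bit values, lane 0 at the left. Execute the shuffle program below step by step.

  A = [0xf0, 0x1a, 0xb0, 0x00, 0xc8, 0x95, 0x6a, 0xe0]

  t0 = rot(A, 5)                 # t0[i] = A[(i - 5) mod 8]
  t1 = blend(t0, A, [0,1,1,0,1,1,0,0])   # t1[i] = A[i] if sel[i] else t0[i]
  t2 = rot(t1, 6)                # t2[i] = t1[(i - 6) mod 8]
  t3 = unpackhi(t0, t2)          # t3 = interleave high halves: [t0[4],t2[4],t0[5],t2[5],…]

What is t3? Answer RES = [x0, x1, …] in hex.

RES = [ 0xe0  0x1a  0xf0  0xb0  0x1a  0x00  0xb0  0x1a ]

t0 = [0x00, 0xc8, 0x95, 0x6a, 0xe0, 0xf0, 0x1a, 0xb0]
t1 = [0x00, 0x1a, 0xb0, 0x6a, 0xc8, 0x95, 0x1a, 0xb0]
t2 = [0xb0, 0x6a, 0xc8, 0x95, 0x1a, 0xb0, 0x00, 0x1a]
t3 = [0xe0, 0x1a, 0xf0, 0xb0, 0x1a, 0x00, 0xb0, 0x1a]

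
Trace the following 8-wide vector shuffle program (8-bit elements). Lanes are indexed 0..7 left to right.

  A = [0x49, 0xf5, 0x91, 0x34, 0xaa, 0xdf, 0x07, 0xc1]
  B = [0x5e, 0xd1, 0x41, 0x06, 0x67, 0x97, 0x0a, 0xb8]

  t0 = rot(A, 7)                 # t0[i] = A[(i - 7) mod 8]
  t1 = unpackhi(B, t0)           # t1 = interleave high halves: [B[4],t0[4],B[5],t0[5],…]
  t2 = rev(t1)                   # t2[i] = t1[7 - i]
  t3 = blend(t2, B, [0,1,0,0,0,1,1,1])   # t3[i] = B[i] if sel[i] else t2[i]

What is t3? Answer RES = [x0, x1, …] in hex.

RES = [ 0x49  0xd1  0xc1  0x0a  0x07  0x97  0x0a  0xb8 ]

  t0: f5 91 34 aa df 07 c1 49
  t1: 67 df 97 07 0a c1 b8 49
  t2: 49 b8 c1 0a 07 97 df 67
  t3: 49 d1 c1 0a 07 97 0a b8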